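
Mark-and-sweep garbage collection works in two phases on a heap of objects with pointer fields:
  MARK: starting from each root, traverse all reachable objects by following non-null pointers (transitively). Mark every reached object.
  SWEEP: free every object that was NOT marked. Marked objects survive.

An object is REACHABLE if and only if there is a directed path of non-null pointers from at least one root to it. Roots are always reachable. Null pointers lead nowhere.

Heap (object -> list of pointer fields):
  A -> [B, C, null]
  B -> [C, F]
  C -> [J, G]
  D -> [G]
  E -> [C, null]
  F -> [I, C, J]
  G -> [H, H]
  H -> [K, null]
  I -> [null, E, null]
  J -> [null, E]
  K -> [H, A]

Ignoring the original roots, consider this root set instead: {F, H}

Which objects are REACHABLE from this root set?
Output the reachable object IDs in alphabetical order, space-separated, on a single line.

Answer: A B C E F G H I J K

Derivation:
Roots: F H
Mark F: refs=I C J, marked=F
Mark H: refs=K null, marked=F H
Mark I: refs=null E null, marked=F H I
Mark C: refs=J G, marked=C F H I
Mark J: refs=null E, marked=C F H I J
Mark K: refs=H A, marked=C F H I J K
Mark E: refs=C null, marked=C E F H I J K
Mark G: refs=H H, marked=C E F G H I J K
Mark A: refs=B C null, marked=A C E F G H I J K
Mark B: refs=C F, marked=A B C E F G H I J K
Unmarked (collected): D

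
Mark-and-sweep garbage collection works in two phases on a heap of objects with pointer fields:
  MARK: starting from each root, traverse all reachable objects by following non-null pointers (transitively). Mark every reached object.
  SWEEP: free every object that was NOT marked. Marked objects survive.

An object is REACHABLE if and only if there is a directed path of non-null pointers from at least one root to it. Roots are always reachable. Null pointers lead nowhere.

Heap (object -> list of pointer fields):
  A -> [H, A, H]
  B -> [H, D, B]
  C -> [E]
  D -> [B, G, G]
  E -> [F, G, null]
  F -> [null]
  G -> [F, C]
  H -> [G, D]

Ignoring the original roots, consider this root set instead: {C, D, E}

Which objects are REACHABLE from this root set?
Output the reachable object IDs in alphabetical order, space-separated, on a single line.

Answer: B C D E F G H

Derivation:
Roots: C D E
Mark C: refs=E, marked=C
Mark D: refs=B G G, marked=C D
Mark E: refs=F G null, marked=C D E
Mark B: refs=H D B, marked=B C D E
Mark G: refs=F C, marked=B C D E G
Mark F: refs=null, marked=B C D E F G
Mark H: refs=G D, marked=B C D E F G H
Unmarked (collected): A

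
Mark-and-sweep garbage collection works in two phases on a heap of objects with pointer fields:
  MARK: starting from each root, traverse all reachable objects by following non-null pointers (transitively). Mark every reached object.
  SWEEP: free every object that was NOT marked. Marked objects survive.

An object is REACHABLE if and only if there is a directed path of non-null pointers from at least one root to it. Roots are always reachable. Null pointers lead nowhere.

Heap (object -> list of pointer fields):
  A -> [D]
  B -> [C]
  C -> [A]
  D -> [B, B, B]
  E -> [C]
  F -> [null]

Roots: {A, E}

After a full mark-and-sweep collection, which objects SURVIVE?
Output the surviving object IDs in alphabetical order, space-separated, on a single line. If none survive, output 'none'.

Answer: A B C D E

Derivation:
Roots: A E
Mark A: refs=D, marked=A
Mark E: refs=C, marked=A E
Mark D: refs=B B B, marked=A D E
Mark C: refs=A, marked=A C D E
Mark B: refs=C, marked=A B C D E
Unmarked (collected): F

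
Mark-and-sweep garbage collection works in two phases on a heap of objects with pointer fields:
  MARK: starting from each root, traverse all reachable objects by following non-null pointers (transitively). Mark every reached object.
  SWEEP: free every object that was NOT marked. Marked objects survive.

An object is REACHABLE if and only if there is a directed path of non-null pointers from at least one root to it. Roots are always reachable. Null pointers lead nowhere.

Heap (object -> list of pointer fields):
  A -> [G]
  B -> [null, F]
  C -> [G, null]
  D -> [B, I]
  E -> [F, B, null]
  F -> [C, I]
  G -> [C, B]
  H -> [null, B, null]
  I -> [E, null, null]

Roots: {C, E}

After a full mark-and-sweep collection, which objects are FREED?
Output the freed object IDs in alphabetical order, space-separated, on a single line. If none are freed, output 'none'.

Roots: C E
Mark C: refs=G null, marked=C
Mark E: refs=F B null, marked=C E
Mark G: refs=C B, marked=C E G
Mark F: refs=C I, marked=C E F G
Mark B: refs=null F, marked=B C E F G
Mark I: refs=E null null, marked=B C E F G I
Unmarked (collected): A D H

Answer: A D H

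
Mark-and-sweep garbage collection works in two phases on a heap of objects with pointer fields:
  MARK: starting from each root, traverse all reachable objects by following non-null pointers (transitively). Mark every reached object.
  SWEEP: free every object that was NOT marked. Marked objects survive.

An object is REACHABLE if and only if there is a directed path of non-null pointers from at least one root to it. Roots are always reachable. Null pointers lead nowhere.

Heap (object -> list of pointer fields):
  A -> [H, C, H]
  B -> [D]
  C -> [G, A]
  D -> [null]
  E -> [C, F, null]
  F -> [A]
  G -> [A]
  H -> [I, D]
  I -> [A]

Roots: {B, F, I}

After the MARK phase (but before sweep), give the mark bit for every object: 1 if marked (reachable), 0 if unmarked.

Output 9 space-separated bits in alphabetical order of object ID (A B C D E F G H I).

Roots: B F I
Mark B: refs=D, marked=B
Mark F: refs=A, marked=B F
Mark I: refs=A, marked=B F I
Mark D: refs=null, marked=B D F I
Mark A: refs=H C H, marked=A B D F I
Mark H: refs=I D, marked=A B D F H I
Mark C: refs=G A, marked=A B C D F H I
Mark G: refs=A, marked=A B C D F G H I
Unmarked (collected): E

Answer: 1 1 1 1 0 1 1 1 1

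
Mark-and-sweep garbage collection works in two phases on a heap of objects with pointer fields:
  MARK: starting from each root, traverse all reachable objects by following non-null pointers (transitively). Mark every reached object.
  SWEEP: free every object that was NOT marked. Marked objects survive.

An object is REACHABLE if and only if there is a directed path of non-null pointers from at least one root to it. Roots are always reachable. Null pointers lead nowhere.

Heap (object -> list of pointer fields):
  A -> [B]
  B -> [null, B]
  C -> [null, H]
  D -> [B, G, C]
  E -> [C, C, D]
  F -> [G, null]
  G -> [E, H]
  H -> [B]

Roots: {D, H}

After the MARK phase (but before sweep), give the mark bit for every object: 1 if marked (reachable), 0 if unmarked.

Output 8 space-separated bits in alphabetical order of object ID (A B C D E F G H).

Roots: D H
Mark D: refs=B G C, marked=D
Mark H: refs=B, marked=D H
Mark B: refs=null B, marked=B D H
Mark G: refs=E H, marked=B D G H
Mark C: refs=null H, marked=B C D G H
Mark E: refs=C C D, marked=B C D E G H
Unmarked (collected): A F

Answer: 0 1 1 1 1 0 1 1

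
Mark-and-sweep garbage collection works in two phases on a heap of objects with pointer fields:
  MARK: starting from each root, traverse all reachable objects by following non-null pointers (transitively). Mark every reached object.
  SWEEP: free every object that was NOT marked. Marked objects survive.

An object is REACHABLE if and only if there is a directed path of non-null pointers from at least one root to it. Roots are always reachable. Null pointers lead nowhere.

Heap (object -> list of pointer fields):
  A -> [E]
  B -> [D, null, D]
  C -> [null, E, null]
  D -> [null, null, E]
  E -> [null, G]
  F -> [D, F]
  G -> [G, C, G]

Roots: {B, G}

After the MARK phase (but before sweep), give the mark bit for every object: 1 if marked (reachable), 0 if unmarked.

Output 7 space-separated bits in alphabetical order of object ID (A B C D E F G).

Roots: B G
Mark B: refs=D null D, marked=B
Mark G: refs=G C G, marked=B G
Mark D: refs=null null E, marked=B D G
Mark C: refs=null E null, marked=B C D G
Mark E: refs=null G, marked=B C D E G
Unmarked (collected): A F

Answer: 0 1 1 1 1 0 1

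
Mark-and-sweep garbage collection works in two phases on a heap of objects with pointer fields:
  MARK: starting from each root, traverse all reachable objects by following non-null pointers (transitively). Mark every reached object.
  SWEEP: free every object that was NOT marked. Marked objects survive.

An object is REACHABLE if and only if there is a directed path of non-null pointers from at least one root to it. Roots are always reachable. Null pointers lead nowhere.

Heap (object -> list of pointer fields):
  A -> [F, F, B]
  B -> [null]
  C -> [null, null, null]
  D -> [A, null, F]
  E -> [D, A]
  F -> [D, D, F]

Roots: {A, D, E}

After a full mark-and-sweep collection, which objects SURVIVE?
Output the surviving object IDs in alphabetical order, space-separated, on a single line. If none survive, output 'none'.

Roots: A D E
Mark A: refs=F F B, marked=A
Mark D: refs=A null F, marked=A D
Mark E: refs=D A, marked=A D E
Mark F: refs=D D F, marked=A D E F
Mark B: refs=null, marked=A B D E F
Unmarked (collected): C

Answer: A B D E F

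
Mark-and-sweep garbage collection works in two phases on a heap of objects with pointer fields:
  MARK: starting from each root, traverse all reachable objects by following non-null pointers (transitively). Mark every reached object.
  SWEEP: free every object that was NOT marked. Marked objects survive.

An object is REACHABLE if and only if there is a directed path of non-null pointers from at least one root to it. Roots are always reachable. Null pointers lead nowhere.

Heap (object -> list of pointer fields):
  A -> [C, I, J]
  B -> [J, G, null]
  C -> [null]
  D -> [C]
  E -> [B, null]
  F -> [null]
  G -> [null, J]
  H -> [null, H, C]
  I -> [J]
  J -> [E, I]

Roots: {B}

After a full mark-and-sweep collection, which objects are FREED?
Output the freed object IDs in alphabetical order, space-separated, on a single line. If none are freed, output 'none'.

Roots: B
Mark B: refs=J G null, marked=B
Mark J: refs=E I, marked=B J
Mark G: refs=null J, marked=B G J
Mark E: refs=B null, marked=B E G J
Mark I: refs=J, marked=B E G I J
Unmarked (collected): A C D F H

Answer: A C D F H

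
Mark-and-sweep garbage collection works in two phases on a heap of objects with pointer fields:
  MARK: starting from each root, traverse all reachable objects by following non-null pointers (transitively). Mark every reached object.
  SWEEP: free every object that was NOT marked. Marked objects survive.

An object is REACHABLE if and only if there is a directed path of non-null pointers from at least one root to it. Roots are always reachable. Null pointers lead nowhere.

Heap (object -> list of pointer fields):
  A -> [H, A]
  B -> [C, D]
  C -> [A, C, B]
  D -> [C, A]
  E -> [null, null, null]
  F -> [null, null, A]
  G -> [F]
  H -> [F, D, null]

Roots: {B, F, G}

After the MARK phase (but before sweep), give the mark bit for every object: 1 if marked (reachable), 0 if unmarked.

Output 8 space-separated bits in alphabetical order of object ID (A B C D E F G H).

Roots: B F G
Mark B: refs=C D, marked=B
Mark F: refs=null null A, marked=B F
Mark G: refs=F, marked=B F G
Mark C: refs=A C B, marked=B C F G
Mark D: refs=C A, marked=B C D F G
Mark A: refs=H A, marked=A B C D F G
Mark H: refs=F D null, marked=A B C D F G H
Unmarked (collected): E

Answer: 1 1 1 1 0 1 1 1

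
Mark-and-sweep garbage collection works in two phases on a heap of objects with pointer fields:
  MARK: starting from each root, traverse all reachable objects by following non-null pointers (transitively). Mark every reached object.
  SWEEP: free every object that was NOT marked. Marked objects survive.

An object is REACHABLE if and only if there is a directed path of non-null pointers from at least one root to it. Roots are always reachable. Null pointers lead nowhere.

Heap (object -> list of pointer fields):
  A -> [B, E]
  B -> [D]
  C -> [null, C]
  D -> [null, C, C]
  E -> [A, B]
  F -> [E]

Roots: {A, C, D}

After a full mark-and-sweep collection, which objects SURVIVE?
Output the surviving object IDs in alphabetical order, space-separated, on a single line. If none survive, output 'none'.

Answer: A B C D E

Derivation:
Roots: A C D
Mark A: refs=B E, marked=A
Mark C: refs=null C, marked=A C
Mark D: refs=null C C, marked=A C D
Mark B: refs=D, marked=A B C D
Mark E: refs=A B, marked=A B C D E
Unmarked (collected): F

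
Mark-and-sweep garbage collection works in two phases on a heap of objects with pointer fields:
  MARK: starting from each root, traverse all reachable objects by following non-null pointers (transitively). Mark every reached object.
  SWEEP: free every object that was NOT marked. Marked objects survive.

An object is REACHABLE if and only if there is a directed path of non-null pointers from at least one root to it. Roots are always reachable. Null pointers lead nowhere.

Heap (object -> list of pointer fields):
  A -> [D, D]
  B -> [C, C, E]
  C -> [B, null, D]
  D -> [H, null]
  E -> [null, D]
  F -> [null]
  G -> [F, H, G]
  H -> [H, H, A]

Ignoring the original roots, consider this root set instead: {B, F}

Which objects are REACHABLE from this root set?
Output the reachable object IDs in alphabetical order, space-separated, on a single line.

Answer: A B C D E F H

Derivation:
Roots: B F
Mark B: refs=C C E, marked=B
Mark F: refs=null, marked=B F
Mark C: refs=B null D, marked=B C F
Mark E: refs=null D, marked=B C E F
Mark D: refs=H null, marked=B C D E F
Mark H: refs=H H A, marked=B C D E F H
Mark A: refs=D D, marked=A B C D E F H
Unmarked (collected): G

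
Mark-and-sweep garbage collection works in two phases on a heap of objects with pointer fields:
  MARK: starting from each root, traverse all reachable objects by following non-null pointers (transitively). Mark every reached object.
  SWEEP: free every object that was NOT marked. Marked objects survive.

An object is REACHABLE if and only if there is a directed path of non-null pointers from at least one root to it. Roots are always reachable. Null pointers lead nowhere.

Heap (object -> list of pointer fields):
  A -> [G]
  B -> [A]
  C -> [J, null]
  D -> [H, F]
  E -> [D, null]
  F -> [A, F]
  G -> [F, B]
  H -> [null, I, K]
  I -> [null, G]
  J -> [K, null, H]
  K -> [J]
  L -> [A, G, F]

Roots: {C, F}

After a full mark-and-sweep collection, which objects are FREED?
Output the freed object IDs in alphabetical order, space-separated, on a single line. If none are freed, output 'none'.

Answer: D E L

Derivation:
Roots: C F
Mark C: refs=J null, marked=C
Mark F: refs=A F, marked=C F
Mark J: refs=K null H, marked=C F J
Mark A: refs=G, marked=A C F J
Mark K: refs=J, marked=A C F J K
Mark H: refs=null I K, marked=A C F H J K
Mark G: refs=F B, marked=A C F G H J K
Mark I: refs=null G, marked=A C F G H I J K
Mark B: refs=A, marked=A B C F G H I J K
Unmarked (collected): D E L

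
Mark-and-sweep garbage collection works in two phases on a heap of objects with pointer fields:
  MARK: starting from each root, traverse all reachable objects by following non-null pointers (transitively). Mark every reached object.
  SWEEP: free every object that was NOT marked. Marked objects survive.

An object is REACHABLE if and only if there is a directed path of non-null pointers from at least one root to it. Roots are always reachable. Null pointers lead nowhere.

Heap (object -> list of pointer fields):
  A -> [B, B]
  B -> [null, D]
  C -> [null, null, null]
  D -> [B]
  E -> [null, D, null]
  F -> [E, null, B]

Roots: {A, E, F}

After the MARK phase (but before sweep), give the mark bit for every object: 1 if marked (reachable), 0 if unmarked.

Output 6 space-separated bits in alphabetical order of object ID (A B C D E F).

Answer: 1 1 0 1 1 1

Derivation:
Roots: A E F
Mark A: refs=B B, marked=A
Mark E: refs=null D null, marked=A E
Mark F: refs=E null B, marked=A E F
Mark B: refs=null D, marked=A B E F
Mark D: refs=B, marked=A B D E F
Unmarked (collected): C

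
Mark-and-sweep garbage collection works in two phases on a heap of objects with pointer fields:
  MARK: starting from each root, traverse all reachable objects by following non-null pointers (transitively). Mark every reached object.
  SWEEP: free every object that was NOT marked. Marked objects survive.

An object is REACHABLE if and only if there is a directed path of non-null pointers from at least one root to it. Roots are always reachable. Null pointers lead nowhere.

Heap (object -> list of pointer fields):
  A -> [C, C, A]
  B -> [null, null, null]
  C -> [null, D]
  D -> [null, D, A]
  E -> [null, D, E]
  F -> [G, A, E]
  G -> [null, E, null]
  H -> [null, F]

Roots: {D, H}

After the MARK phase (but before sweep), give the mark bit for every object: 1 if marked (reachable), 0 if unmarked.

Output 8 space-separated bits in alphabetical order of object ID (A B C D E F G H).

Roots: D H
Mark D: refs=null D A, marked=D
Mark H: refs=null F, marked=D H
Mark A: refs=C C A, marked=A D H
Mark F: refs=G A E, marked=A D F H
Mark C: refs=null D, marked=A C D F H
Mark G: refs=null E null, marked=A C D F G H
Mark E: refs=null D E, marked=A C D E F G H
Unmarked (collected): B

Answer: 1 0 1 1 1 1 1 1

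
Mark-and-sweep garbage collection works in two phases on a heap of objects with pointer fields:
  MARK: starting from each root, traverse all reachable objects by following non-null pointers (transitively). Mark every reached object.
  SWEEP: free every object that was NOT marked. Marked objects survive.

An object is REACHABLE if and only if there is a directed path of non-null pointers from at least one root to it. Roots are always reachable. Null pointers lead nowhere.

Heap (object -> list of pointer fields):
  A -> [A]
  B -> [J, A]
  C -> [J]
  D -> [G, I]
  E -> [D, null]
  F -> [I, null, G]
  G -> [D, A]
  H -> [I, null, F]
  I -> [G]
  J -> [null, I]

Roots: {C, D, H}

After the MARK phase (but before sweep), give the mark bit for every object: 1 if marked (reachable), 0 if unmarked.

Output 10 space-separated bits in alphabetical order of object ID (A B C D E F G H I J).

Answer: 1 0 1 1 0 1 1 1 1 1

Derivation:
Roots: C D H
Mark C: refs=J, marked=C
Mark D: refs=G I, marked=C D
Mark H: refs=I null F, marked=C D H
Mark J: refs=null I, marked=C D H J
Mark G: refs=D A, marked=C D G H J
Mark I: refs=G, marked=C D G H I J
Mark F: refs=I null G, marked=C D F G H I J
Mark A: refs=A, marked=A C D F G H I J
Unmarked (collected): B E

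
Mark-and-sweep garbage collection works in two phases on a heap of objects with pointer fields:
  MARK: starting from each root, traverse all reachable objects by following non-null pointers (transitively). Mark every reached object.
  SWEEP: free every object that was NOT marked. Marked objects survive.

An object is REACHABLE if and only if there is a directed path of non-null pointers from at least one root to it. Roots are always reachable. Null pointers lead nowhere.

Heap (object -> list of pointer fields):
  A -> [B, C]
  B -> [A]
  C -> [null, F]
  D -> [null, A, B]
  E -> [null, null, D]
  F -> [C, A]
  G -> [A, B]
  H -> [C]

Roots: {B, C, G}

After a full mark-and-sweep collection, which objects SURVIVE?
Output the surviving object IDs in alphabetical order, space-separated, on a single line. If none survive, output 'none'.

Answer: A B C F G

Derivation:
Roots: B C G
Mark B: refs=A, marked=B
Mark C: refs=null F, marked=B C
Mark G: refs=A B, marked=B C G
Mark A: refs=B C, marked=A B C G
Mark F: refs=C A, marked=A B C F G
Unmarked (collected): D E H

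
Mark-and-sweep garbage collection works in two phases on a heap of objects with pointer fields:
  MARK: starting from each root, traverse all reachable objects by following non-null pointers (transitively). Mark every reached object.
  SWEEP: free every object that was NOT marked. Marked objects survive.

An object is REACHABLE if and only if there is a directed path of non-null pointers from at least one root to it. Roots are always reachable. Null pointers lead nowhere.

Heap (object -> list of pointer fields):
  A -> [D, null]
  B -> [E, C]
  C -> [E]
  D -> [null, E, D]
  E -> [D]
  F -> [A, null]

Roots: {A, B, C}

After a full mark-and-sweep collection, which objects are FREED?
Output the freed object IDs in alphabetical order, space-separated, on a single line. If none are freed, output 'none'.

Answer: F

Derivation:
Roots: A B C
Mark A: refs=D null, marked=A
Mark B: refs=E C, marked=A B
Mark C: refs=E, marked=A B C
Mark D: refs=null E D, marked=A B C D
Mark E: refs=D, marked=A B C D E
Unmarked (collected): F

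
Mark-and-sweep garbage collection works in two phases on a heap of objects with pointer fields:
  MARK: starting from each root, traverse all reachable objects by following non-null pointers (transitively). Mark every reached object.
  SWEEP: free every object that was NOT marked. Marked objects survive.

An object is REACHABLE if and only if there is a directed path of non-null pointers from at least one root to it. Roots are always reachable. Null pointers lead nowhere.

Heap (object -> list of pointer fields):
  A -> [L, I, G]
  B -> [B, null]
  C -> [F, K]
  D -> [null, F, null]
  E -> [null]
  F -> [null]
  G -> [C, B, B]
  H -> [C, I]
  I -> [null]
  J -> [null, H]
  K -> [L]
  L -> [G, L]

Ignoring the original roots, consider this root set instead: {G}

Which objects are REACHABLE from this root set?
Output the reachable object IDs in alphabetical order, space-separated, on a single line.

Answer: B C F G K L

Derivation:
Roots: G
Mark G: refs=C B B, marked=G
Mark C: refs=F K, marked=C G
Mark B: refs=B null, marked=B C G
Mark F: refs=null, marked=B C F G
Mark K: refs=L, marked=B C F G K
Mark L: refs=G L, marked=B C F G K L
Unmarked (collected): A D E H I J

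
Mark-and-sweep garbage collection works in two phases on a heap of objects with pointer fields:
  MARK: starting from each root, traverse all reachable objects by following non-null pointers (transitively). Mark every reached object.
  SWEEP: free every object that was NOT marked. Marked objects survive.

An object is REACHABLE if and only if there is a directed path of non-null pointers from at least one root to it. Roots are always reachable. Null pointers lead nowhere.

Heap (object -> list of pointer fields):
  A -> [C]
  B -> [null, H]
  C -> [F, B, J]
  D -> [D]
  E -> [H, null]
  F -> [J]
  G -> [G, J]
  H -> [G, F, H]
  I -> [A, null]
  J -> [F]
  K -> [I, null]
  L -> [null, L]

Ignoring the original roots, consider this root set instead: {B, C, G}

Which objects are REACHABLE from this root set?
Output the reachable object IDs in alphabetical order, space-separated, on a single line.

Roots: B C G
Mark B: refs=null H, marked=B
Mark C: refs=F B J, marked=B C
Mark G: refs=G J, marked=B C G
Mark H: refs=G F H, marked=B C G H
Mark F: refs=J, marked=B C F G H
Mark J: refs=F, marked=B C F G H J
Unmarked (collected): A D E I K L

Answer: B C F G H J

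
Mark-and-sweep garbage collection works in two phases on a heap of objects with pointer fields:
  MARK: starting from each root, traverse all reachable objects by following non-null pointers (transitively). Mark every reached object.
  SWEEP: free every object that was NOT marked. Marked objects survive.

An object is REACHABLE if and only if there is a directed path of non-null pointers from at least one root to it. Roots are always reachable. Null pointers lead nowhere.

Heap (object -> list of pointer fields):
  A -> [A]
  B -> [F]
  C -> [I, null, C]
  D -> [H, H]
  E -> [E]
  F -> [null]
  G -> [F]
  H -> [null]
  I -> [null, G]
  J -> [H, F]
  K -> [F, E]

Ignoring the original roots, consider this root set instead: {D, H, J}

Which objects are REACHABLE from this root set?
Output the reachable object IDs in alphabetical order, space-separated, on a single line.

Roots: D H J
Mark D: refs=H H, marked=D
Mark H: refs=null, marked=D H
Mark J: refs=H F, marked=D H J
Mark F: refs=null, marked=D F H J
Unmarked (collected): A B C E G I K

Answer: D F H J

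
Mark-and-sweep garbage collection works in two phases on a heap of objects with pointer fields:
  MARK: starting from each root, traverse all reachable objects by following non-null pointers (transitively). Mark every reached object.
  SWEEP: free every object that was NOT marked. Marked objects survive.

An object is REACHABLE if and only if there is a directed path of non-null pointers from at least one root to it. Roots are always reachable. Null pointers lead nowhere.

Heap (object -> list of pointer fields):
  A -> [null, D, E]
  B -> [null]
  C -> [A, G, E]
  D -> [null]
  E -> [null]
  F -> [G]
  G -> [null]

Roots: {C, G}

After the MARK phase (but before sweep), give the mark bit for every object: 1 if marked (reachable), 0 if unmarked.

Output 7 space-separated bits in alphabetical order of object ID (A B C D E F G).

Answer: 1 0 1 1 1 0 1

Derivation:
Roots: C G
Mark C: refs=A G E, marked=C
Mark G: refs=null, marked=C G
Mark A: refs=null D E, marked=A C G
Mark E: refs=null, marked=A C E G
Mark D: refs=null, marked=A C D E G
Unmarked (collected): B F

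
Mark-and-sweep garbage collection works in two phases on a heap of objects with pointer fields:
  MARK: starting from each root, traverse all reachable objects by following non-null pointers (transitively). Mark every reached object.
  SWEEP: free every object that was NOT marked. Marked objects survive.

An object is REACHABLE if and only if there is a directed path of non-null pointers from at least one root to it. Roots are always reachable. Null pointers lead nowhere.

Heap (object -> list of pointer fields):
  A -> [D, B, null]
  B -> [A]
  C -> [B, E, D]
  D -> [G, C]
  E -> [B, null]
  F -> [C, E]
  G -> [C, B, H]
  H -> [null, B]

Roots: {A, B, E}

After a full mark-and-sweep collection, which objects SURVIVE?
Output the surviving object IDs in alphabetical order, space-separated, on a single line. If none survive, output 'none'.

Roots: A B E
Mark A: refs=D B null, marked=A
Mark B: refs=A, marked=A B
Mark E: refs=B null, marked=A B E
Mark D: refs=G C, marked=A B D E
Mark G: refs=C B H, marked=A B D E G
Mark C: refs=B E D, marked=A B C D E G
Mark H: refs=null B, marked=A B C D E G H
Unmarked (collected): F

Answer: A B C D E G H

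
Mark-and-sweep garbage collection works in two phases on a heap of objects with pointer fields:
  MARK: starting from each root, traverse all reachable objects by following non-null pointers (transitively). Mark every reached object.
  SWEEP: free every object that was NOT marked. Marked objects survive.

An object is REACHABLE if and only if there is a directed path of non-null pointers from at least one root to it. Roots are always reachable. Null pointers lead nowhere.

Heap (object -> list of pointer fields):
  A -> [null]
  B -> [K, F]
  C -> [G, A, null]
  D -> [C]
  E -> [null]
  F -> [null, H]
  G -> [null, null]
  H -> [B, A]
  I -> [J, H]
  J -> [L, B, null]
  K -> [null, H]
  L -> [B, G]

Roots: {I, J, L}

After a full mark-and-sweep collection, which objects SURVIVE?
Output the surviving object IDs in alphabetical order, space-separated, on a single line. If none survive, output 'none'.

Answer: A B F G H I J K L

Derivation:
Roots: I J L
Mark I: refs=J H, marked=I
Mark J: refs=L B null, marked=I J
Mark L: refs=B G, marked=I J L
Mark H: refs=B A, marked=H I J L
Mark B: refs=K F, marked=B H I J L
Mark G: refs=null null, marked=B G H I J L
Mark A: refs=null, marked=A B G H I J L
Mark K: refs=null H, marked=A B G H I J K L
Mark F: refs=null H, marked=A B F G H I J K L
Unmarked (collected): C D E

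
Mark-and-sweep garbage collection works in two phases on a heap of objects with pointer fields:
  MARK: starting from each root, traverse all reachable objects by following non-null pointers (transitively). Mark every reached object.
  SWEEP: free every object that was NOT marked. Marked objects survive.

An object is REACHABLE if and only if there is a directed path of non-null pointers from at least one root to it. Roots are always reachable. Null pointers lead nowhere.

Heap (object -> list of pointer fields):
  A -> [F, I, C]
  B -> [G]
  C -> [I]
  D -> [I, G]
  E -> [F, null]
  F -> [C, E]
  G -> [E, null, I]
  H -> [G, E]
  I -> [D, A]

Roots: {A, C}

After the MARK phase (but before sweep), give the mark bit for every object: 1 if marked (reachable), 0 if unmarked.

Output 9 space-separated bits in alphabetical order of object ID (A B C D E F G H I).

Answer: 1 0 1 1 1 1 1 0 1

Derivation:
Roots: A C
Mark A: refs=F I C, marked=A
Mark C: refs=I, marked=A C
Mark F: refs=C E, marked=A C F
Mark I: refs=D A, marked=A C F I
Mark E: refs=F null, marked=A C E F I
Mark D: refs=I G, marked=A C D E F I
Mark G: refs=E null I, marked=A C D E F G I
Unmarked (collected): B H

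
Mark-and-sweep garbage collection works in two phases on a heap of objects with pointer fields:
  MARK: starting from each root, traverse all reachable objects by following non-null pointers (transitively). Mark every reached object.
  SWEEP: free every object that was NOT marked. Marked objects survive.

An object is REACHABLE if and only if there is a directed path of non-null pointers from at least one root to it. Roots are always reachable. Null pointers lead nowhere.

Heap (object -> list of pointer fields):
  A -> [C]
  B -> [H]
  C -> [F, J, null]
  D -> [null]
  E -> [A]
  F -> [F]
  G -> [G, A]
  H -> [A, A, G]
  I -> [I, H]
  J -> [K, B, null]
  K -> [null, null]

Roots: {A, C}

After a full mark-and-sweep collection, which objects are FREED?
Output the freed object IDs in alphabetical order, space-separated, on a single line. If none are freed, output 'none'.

Answer: D E I

Derivation:
Roots: A C
Mark A: refs=C, marked=A
Mark C: refs=F J null, marked=A C
Mark F: refs=F, marked=A C F
Mark J: refs=K B null, marked=A C F J
Mark K: refs=null null, marked=A C F J K
Mark B: refs=H, marked=A B C F J K
Mark H: refs=A A G, marked=A B C F H J K
Mark G: refs=G A, marked=A B C F G H J K
Unmarked (collected): D E I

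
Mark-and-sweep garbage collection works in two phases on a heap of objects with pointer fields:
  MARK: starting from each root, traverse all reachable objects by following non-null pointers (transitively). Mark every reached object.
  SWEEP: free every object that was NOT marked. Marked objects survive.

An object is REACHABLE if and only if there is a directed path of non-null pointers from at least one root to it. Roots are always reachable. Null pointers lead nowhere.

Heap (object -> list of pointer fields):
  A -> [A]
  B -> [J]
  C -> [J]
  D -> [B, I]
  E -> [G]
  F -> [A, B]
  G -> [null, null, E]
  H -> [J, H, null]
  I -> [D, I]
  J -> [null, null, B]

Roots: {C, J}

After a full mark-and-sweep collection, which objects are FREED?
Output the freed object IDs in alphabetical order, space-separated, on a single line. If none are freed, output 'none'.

Answer: A D E F G H I

Derivation:
Roots: C J
Mark C: refs=J, marked=C
Mark J: refs=null null B, marked=C J
Mark B: refs=J, marked=B C J
Unmarked (collected): A D E F G H I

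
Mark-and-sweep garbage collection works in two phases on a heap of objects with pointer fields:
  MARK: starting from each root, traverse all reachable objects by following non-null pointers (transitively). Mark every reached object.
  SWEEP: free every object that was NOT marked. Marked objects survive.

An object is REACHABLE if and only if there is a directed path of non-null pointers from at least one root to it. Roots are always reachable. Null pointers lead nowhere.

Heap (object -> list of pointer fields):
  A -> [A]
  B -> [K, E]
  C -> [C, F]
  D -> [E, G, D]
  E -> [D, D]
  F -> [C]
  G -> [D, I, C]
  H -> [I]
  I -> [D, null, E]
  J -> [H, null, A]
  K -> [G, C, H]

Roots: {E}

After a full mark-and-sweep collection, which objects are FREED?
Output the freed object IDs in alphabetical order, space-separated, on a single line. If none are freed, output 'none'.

Answer: A B H J K

Derivation:
Roots: E
Mark E: refs=D D, marked=E
Mark D: refs=E G D, marked=D E
Mark G: refs=D I C, marked=D E G
Mark I: refs=D null E, marked=D E G I
Mark C: refs=C F, marked=C D E G I
Mark F: refs=C, marked=C D E F G I
Unmarked (collected): A B H J K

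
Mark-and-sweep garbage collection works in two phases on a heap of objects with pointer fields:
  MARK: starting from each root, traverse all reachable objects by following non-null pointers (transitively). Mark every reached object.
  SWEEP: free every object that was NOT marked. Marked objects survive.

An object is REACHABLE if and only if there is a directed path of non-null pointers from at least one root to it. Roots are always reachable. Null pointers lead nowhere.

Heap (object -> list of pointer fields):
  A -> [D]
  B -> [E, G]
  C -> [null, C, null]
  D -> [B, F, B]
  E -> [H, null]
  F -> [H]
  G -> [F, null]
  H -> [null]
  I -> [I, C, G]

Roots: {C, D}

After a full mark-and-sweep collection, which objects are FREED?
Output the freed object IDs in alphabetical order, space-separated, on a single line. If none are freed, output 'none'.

Answer: A I

Derivation:
Roots: C D
Mark C: refs=null C null, marked=C
Mark D: refs=B F B, marked=C D
Mark B: refs=E G, marked=B C D
Mark F: refs=H, marked=B C D F
Mark E: refs=H null, marked=B C D E F
Mark G: refs=F null, marked=B C D E F G
Mark H: refs=null, marked=B C D E F G H
Unmarked (collected): A I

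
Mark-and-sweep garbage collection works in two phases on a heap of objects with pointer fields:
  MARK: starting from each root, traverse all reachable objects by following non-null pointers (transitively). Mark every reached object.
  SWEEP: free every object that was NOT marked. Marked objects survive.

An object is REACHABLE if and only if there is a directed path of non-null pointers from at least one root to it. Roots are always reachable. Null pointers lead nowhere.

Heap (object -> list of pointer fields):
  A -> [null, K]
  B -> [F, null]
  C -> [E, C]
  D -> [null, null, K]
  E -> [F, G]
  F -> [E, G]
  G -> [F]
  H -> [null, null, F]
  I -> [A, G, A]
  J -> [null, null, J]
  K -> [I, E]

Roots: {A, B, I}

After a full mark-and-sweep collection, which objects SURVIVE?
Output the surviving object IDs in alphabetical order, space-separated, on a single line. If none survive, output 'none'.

Answer: A B E F G I K

Derivation:
Roots: A B I
Mark A: refs=null K, marked=A
Mark B: refs=F null, marked=A B
Mark I: refs=A G A, marked=A B I
Mark K: refs=I E, marked=A B I K
Mark F: refs=E G, marked=A B F I K
Mark G: refs=F, marked=A B F G I K
Mark E: refs=F G, marked=A B E F G I K
Unmarked (collected): C D H J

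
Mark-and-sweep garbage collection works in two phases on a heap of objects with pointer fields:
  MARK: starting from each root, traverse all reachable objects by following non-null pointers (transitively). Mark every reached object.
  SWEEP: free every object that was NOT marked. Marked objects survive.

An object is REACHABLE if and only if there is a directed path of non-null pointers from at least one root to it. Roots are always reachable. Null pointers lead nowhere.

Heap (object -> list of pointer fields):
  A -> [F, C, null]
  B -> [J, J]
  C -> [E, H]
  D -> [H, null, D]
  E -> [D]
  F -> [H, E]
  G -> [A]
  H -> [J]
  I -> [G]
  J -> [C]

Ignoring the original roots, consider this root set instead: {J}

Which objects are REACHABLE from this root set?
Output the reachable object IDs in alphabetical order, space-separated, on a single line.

Roots: J
Mark J: refs=C, marked=J
Mark C: refs=E H, marked=C J
Mark E: refs=D, marked=C E J
Mark H: refs=J, marked=C E H J
Mark D: refs=H null D, marked=C D E H J
Unmarked (collected): A B F G I

Answer: C D E H J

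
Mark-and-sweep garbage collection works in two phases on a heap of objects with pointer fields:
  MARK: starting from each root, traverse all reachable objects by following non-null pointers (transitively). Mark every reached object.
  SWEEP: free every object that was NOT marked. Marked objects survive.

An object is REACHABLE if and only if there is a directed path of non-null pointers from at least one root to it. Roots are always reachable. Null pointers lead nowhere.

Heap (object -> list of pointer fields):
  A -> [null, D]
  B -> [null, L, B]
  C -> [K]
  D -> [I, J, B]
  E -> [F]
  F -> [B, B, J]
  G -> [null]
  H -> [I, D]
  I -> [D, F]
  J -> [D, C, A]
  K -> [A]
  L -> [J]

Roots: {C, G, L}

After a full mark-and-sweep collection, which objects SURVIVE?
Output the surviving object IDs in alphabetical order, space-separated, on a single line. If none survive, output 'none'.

Roots: C G L
Mark C: refs=K, marked=C
Mark G: refs=null, marked=C G
Mark L: refs=J, marked=C G L
Mark K: refs=A, marked=C G K L
Mark J: refs=D C A, marked=C G J K L
Mark A: refs=null D, marked=A C G J K L
Mark D: refs=I J B, marked=A C D G J K L
Mark I: refs=D F, marked=A C D G I J K L
Mark B: refs=null L B, marked=A B C D G I J K L
Mark F: refs=B B J, marked=A B C D F G I J K L
Unmarked (collected): E H

Answer: A B C D F G I J K L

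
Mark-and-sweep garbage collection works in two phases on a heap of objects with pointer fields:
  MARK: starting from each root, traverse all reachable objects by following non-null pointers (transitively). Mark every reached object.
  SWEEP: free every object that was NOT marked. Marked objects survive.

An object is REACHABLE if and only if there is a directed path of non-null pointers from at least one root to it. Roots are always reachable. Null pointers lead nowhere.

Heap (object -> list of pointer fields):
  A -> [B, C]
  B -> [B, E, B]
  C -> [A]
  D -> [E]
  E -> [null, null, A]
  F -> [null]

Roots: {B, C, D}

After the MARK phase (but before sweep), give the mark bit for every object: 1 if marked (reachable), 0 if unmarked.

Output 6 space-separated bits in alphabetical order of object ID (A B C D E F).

Roots: B C D
Mark B: refs=B E B, marked=B
Mark C: refs=A, marked=B C
Mark D: refs=E, marked=B C D
Mark E: refs=null null A, marked=B C D E
Mark A: refs=B C, marked=A B C D E
Unmarked (collected): F

Answer: 1 1 1 1 1 0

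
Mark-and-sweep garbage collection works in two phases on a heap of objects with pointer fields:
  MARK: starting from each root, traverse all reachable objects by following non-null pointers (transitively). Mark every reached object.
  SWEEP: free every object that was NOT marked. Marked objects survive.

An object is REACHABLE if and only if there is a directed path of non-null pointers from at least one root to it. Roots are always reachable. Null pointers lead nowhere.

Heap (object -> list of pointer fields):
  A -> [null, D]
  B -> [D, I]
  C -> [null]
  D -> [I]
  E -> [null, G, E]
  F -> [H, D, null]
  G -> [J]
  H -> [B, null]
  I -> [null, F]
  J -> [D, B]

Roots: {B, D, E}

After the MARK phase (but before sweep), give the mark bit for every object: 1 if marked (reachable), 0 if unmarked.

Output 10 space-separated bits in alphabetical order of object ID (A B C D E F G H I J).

Roots: B D E
Mark B: refs=D I, marked=B
Mark D: refs=I, marked=B D
Mark E: refs=null G E, marked=B D E
Mark I: refs=null F, marked=B D E I
Mark G: refs=J, marked=B D E G I
Mark F: refs=H D null, marked=B D E F G I
Mark J: refs=D B, marked=B D E F G I J
Mark H: refs=B null, marked=B D E F G H I J
Unmarked (collected): A C

Answer: 0 1 0 1 1 1 1 1 1 1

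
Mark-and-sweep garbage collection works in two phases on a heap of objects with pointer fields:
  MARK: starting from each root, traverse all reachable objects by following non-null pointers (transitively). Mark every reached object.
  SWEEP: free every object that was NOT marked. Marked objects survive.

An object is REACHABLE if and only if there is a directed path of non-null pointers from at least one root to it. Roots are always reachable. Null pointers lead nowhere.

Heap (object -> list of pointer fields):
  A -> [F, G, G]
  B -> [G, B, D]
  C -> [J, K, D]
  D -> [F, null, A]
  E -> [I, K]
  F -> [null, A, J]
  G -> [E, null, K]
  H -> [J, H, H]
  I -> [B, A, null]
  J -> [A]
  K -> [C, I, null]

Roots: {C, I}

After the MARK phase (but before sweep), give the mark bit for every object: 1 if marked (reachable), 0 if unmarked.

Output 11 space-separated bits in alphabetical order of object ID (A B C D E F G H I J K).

Roots: C I
Mark C: refs=J K D, marked=C
Mark I: refs=B A null, marked=C I
Mark J: refs=A, marked=C I J
Mark K: refs=C I null, marked=C I J K
Mark D: refs=F null A, marked=C D I J K
Mark B: refs=G B D, marked=B C D I J K
Mark A: refs=F G G, marked=A B C D I J K
Mark F: refs=null A J, marked=A B C D F I J K
Mark G: refs=E null K, marked=A B C D F G I J K
Mark E: refs=I K, marked=A B C D E F G I J K
Unmarked (collected): H

Answer: 1 1 1 1 1 1 1 0 1 1 1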